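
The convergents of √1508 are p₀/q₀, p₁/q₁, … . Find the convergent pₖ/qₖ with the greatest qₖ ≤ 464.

17902/461

√1508 = [38; 1, 4, 1, 76, …] (period length 4).
Convergents:
  p_0/q_0 = 38/1
  p_1/q_1 = 39/1
  p_2/q_2 = 194/5
  p_3/q_3 = 233/6
  p_4/q_4 = 17902/461
  p_5/q_5 = 18135/467
q_4 = 461 ≤ 464 < 467 = q_5, so the answer is 17902/461.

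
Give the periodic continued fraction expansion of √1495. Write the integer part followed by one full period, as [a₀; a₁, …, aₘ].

[38; 1, 1, 1, 76]

a₀ = ⌊√1495⌋ = 38.
With m₀=0, d₀=1 and mₖ₊₁ = dₖaₖ − mₖ, dₖ₊₁ = (n − mₖ₊₁²)/dₖ, aₖ₊₁ = ⌊(a₀+mₖ₊₁)/dₖ₊₁⌋:
  k=1: m=38, d=51, a=1
  k=2: m=13, d=26, a=1
  k=3: m=13, d=51, a=1
  k=4: m=38, d=1, a=76
d=1 and a=2a₀=76 at k=4, so the next step gives (m, d) = (38, 51) again — its k=1 value — and the period has length 4.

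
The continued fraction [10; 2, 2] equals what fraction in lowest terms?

52/5

Fold from the inside: start with 2/1.
  2 + 1/2 = 5/2
  10 + 2/5 = 52/5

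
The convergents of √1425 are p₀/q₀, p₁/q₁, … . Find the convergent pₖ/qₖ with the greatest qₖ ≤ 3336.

√1425 = [37; 1, 2, 1, 74, …] (period length 4).
Convergents:
  p_0/q_0 = 37/1
  p_1/q_1 = 38/1
  p_2/q_2 = 113/3
  p_3/q_3 = 151/4
  p_4/q_4 = 11287/299
  p_5/q_5 = 11438/303
  p_6/q_6 = 34163/905
  p_7/q_7 = 45601/1208
  p_8/q_8 = 3408637/90297
q_7 = 1208 ≤ 3336 < 90297 = q_8, so the answer is 45601/1208.

45601/1208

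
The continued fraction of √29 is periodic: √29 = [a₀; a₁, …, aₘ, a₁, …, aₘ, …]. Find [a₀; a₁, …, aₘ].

[5; 2, 1, 1, 2, 10]

a₀ = ⌊√29⌋ = 5.
With m₀=0, d₀=1 and mₖ₊₁ = dₖaₖ − mₖ, dₖ₊₁ = (n − mₖ₊₁²)/dₖ, aₖ₊₁ = ⌊(a₀+mₖ₊₁)/dₖ₊₁⌋:
  k=1: m=5, d=4, a=2
  k=2: m=3, d=5, a=1
  k=3: m=2, d=5, a=1
  k=4: m=3, d=4, a=2
  k=5: m=5, d=1, a=10
d=1 and a=2a₀=10 at k=5, so the next step gives (m, d) = (5, 4) again — its k=1 value — and the period has length 5.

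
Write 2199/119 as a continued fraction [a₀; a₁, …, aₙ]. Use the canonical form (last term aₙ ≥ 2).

[18; 2, 11, 2, 2]

2199 = 18*119 + 57
119 = 2*57 + 5
57 = 11*5 + 2
5 = 2*2 + 1
2 = 2*1 + 0  (stop)
So 2199/119 = [18; 2, 11, 2, 2].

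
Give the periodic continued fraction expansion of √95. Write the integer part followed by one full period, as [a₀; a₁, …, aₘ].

a₀ = ⌊√95⌋ = 9.

[9; 1, 2, 1, 18]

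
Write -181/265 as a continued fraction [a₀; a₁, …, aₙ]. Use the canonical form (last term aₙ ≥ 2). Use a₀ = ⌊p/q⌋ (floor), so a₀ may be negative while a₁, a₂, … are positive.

[-1; 3, 6, 2, 6]

-181 = -1*265 + 84
265 = 3*84 + 13
84 = 6*13 + 6
13 = 2*6 + 1
6 = 6*1 + 0  (stop)
So -181/265 = [-1; 3, 6, 2, 6].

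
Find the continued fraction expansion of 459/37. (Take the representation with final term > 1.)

459 = 12·37 + 15
37 = 2·15 + 7
15 = 2·7 + 1
7 = 7·1 + 0  (stop)
So 459/37 = [12; 2, 2, 7].

[12; 2, 2, 7]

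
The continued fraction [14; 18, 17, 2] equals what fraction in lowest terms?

8883/632

Using pₖ = aₖpₖ₋₁ + pₖ₋₂ and qₖ = aₖqₖ₋₁ + qₖ₋₂:
  k=0: a=14, p=14, q=1
  k=1: a=18, p=253, q=18
  k=2: a=17, p=4315, q=307
  k=3: a=2, p=8883, q=632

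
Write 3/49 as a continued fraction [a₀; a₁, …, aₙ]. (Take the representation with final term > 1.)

3 = 0·49 + 3
49 = 16·3 + 1
3 = 3·1 + 0  (stop)
So 3/49 = [0; 16, 3].

[0; 16, 3]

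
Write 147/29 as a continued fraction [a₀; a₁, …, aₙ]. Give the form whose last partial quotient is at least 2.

[5; 14, 2]

147 = 5·29 + 2
29 = 14·2 + 1
2 = 2·1 + 0  (stop)
So 147/29 = [5; 14, 2].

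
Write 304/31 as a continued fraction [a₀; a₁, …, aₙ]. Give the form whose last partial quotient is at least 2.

[9; 1, 4, 6]

304 = 9·31 + 25
31 = 1·25 + 6
25 = 4·6 + 1
6 = 6·1 + 0  (stop)
So 304/31 = [9; 1, 4, 6].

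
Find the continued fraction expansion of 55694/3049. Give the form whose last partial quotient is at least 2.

[18; 3, 1, 3, 12, 2, 3, 2]

55694 = 18×3049 + 812
3049 = 3×812 + 613
812 = 1×613 + 199
613 = 3×199 + 16
199 = 12×16 + 7
16 = 2×7 + 2
7 = 3×2 + 1
2 = 2×1 + 0  (stop)
So 55694/3049 = [18; 3, 1, 3, 12, 2, 3, 2].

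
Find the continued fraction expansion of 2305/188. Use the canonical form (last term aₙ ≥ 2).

[12; 3, 1, 5, 8]

2305 = 12*188 + 49
188 = 3*49 + 41
49 = 1*41 + 8
41 = 5*8 + 1
8 = 8*1 + 0  (stop)
So 2305/188 = [12; 3, 1, 5, 8].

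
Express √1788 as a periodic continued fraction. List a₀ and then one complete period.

a₀ = ⌊√1788⌋ = 42.
With m₀=0, d₀=1 and mₖ₊₁ = dₖaₖ − mₖ, dₖ₊₁ = (n − mₖ₊₁²)/dₖ, aₖ₊₁ = ⌊(a₀+mₖ₊₁)/dₖ₊₁⌋:
  k=1: m=42, d=24, a=3
  k=2: m=30, d=37, a=1
  k=3: m=7, d=47, a=1
  k=4: m=40, d=4, a=20
  k=5: m=40, d=47, a=1
  k=6: m=7, d=37, a=1
  k=7: m=30, d=24, a=3
  k=8: m=42, d=1, a=84
d=1 and a=2a₀=84 at k=8, so the next step gives (m, d) = (42, 24) again — its k=1 value — and the period has length 8.

[42; 3, 1, 1, 20, 1, 1, 3, 84]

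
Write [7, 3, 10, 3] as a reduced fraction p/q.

Fold from the inside: start with 3/1.
  10 + 1/3 = 31/3
  3 + 3/31 = 96/31
  7 + 31/96 = 703/96

703/96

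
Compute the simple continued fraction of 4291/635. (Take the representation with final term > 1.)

[6; 1, 3, 8, 9, 2]

4291 = 6·635 + 481
635 = 1·481 + 154
481 = 3·154 + 19
154 = 8·19 + 2
19 = 9·2 + 1
2 = 2·1 + 0  (stop)
So 4291/635 = [6; 1, 3, 8, 9, 2].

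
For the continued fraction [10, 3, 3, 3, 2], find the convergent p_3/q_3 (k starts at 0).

340/33

Using pₖ = aₖpₖ₋₁ + pₖ₋₂, qₖ = aₖqₖ₋₁ + qₖ₋₂ (with p₋₁=1, p₋₂=0, q₋₁=0, q₋₂=1):
  k=0: a=10, p=10, q=1
  k=1: a=3, p=31, q=3
  k=2: a=3, p=103, q=10
  k=3: a=3, p=340, q=33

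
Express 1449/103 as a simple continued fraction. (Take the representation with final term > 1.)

1449 = 14*103 + 7
103 = 14*7 + 5
7 = 1*5 + 2
5 = 2*2 + 1
2 = 2*1 + 0  (stop)
So 1449/103 = [14; 14, 1, 2, 2].

[14; 14, 1, 2, 2]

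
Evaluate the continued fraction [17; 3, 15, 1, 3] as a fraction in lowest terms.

3344/193

Using pₖ = aₖpₖ₋₁ + pₖ₋₂ and qₖ = aₖqₖ₋₁ + qₖ₋₂:
  k=0: a=17, p=17, q=1
  k=1: a=3, p=52, q=3
  k=2: a=15, p=797, q=46
  k=3: a=1, p=849, q=49
  k=4: a=3, p=3344, q=193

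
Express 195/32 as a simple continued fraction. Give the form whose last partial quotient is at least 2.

[6; 10, 1, 2]

195 = 6·32 + 3
32 = 10·3 + 2
3 = 1·2 + 1
2 = 2·1 + 0  (stop)
So 195/32 = [6; 10, 1, 2].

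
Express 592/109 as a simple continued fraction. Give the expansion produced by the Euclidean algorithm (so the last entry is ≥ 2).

[5; 2, 3, 7, 2]

592 = 5·109 + 47
109 = 2·47 + 15
47 = 3·15 + 2
15 = 7·2 + 1
2 = 2·1 + 0  (stop)
So 592/109 = [5; 2, 3, 7, 2].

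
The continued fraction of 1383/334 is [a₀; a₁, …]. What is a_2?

9

1383 = 4·334 + 47   →  a_0 = 4
334 = 7·47 + 5   →  a_1 = 7
47 = 9·5 + 2   →  a_2 = 9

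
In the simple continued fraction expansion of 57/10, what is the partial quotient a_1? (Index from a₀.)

1

57 = 5·10 + 7   →  a_0 = 5
10 = 1·7 + 3   →  a_1 = 1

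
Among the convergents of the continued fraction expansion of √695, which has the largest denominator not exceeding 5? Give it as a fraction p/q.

79/3

√695 = [26; 2, 1, 3, 10, 3, 1, 2, 52, …] (period length 8).
Convergents:
  p_0/q_0 = 26/1
  p_1/q_1 = 53/2
  p_2/q_2 = 79/3
  p_3/q_3 = 290/11
q_2 = 3 ≤ 5 < 11 = q_3, so the answer is 79/3.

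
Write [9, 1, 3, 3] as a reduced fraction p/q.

Using pₖ = aₖpₖ₋₁ + pₖ₋₂ and qₖ = aₖqₖ₋₁ + qₖ₋₂:
  k=0: a=9, p=9, q=1
  k=1: a=1, p=10, q=1
  k=2: a=3, p=39, q=4
  k=3: a=3, p=127, q=13

127/13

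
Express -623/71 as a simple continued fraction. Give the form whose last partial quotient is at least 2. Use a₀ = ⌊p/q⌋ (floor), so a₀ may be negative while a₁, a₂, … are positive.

-623 = -9*71 + 16
71 = 4*16 + 7
16 = 2*7 + 2
7 = 3*2 + 1
2 = 2*1 + 0  (stop)
So -623/71 = [-9; 4, 2, 3, 2].

[-9; 4, 2, 3, 2]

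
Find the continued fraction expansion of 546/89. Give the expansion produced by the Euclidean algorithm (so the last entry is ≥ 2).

[6; 7, 2, 2, 2]

546 = 6*89 + 12
89 = 7*12 + 5
12 = 2*5 + 2
5 = 2*2 + 1
2 = 2*1 + 0  (stop)
So 546/89 = [6; 7, 2, 2, 2].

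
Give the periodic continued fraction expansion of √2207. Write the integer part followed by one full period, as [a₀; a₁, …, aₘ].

a₀ = ⌊√2207⌋ = 46.
With m₀=0, d₀=1 and mₖ₊₁ = dₖaₖ − mₖ, dₖ₊₁ = (n − mₖ₊₁²)/dₖ, aₖ₊₁ = ⌊(a₀+mₖ₊₁)/dₖ₊₁⌋:
  k=1: m=46, d=91, a=1
  k=2: m=45, d=2, a=45
  k=3: m=45, d=91, a=1
  k=4: m=46, d=1, a=92
d=1 and a=2a₀=92 at k=4, so the next step gives (m, d) = (46, 91) again — its k=1 value — and the period has length 4.

[46; 1, 45, 1, 92]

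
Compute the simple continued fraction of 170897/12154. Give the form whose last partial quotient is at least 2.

[14; 16, 2, 2, 18, 8]

170897 = 14·12154 + 741
12154 = 16·741 + 298
741 = 2·298 + 145
298 = 2·145 + 8
145 = 18·8 + 1
8 = 8·1 + 0  (stop)
So 170897/12154 = [14; 16, 2, 2, 18, 8].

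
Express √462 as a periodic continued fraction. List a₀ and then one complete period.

a₀ = ⌊√462⌋ = 21.
With m₀=0, d₀=1 and mₖ₊₁ = dₖaₖ − mₖ, dₖ₊₁ = (n − mₖ₊₁²)/dₖ, aₖ₊₁ = ⌊(a₀+mₖ₊₁)/dₖ₊₁⌋:
  k=1: m=21, d=21, a=2
  k=2: m=21, d=1, a=42
d=1 and a=2a₀=42 at k=2, so the next step gives (m, d) = (21, 21) again — its k=1 value — and the period has length 2.

[21; 2, 42]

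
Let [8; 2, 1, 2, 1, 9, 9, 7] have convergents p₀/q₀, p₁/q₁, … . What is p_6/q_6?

Using pₖ = aₖpₖ₋₁ + pₖ₋₂, qₖ = aₖqₖ₋₁ + qₖ₋₂ (with p₋₁=1, p₋₂=0, q₋₁=0, q₋₂=1):
  k=0: a=8, p=8, q=1
  k=1: a=2, p=17, q=2
  k=2: a=1, p=25, q=3
  k=3: a=2, p=67, q=8
  k=4: a=1, p=92, q=11
  k=5: a=9, p=895, q=107
  k=6: a=9, p=8147, q=974

8147/974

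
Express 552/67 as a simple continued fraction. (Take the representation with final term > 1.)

[8; 4, 5, 3]

552 = 8×67 + 16
67 = 4×16 + 3
16 = 5×3 + 1
3 = 3×1 + 0  (stop)
So 552/67 = [8; 4, 5, 3].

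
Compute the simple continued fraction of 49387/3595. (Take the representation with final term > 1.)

[13; 1, 2, 1, 4, 3, 19, 3]

49387 = 13×3595 + 2652
3595 = 1×2652 + 943
2652 = 2×943 + 766
943 = 1×766 + 177
766 = 4×177 + 58
177 = 3×58 + 3
58 = 19×3 + 1
3 = 3×1 + 0  (stop)
So 49387/3595 = [13; 1, 2, 1, 4, 3, 19, 3].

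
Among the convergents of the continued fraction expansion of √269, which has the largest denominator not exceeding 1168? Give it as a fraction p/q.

√269 = [16; 2, 2, 32, …] (period length 3).
Convergents:
  p_0/q_0 = 16/1
  p_1/q_1 = 33/2
  p_2/q_2 = 82/5
  p_3/q_3 = 2657/162
  p_4/q_4 = 5396/329
  p_5/q_5 = 13449/820
  p_6/q_6 = 435764/26569
q_5 = 820 ≤ 1168 < 26569 = q_6, so the answer is 13449/820.

13449/820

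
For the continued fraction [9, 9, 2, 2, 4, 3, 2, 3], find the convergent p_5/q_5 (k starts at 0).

6083/668

Using pₖ = aₖpₖ₋₁ + pₖ₋₂, qₖ = aₖqₖ₋₁ + qₖ₋₂ (with p₋₁=1, p₋₂=0, q₋₁=0, q₋₂=1):
  k=0: a=9, p=9, q=1
  k=1: a=9, p=82, q=9
  k=2: a=2, p=173, q=19
  k=3: a=2, p=428, q=47
  k=4: a=4, p=1885, q=207
  k=5: a=3, p=6083, q=668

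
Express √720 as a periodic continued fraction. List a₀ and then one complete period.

[26; 1, 4, 1, 52]

a₀ = ⌊√720⌋ = 26.
With m₀=0, d₀=1 and mₖ₊₁ = dₖaₖ − mₖ, dₖ₊₁ = (n − mₖ₊₁²)/dₖ, aₖ₊₁ = ⌊(a₀+mₖ₊₁)/dₖ₊₁⌋:
  k=1: m=26, d=44, a=1
  k=2: m=18, d=9, a=4
  k=3: m=18, d=44, a=1
  k=4: m=26, d=1, a=52
d=1 and a=2a₀=52 at k=4, so the next step gives (m, d) = (26, 44) again — its k=1 value — and the period has length 4.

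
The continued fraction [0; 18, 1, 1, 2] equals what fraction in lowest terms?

5/93

Fold from the inside: start with 2/1.
  1 + 1/2 = 3/2
  1 + 2/3 = 5/3
  18 + 3/5 = 93/5
  0 + 5/93 = 5/93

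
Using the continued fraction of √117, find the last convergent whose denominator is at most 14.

119/11

√117 = [10; 1, 4, 2, 4, 1, 20, …] (period length 6).
Convergents:
  p_0/q_0 = 10/1
  p_1/q_1 = 11/1
  p_2/q_2 = 54/5
  p_3/q_3 = 119/11
  p_4/q_4 = 530/49
q_3 = 11 ≤ 14 < 49 = q_4, so the answer is 119/11.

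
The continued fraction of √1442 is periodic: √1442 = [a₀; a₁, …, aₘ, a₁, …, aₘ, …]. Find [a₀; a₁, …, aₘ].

[37; 1, 36, 1, 74]

a₀ = ⌊√1442⌋ = 37.
With m₀=0, d₀=1 and mₖ₊₁ = dₖaₖ − mₖ, dₖ₊₁ = (n − mₖ₊₁²)/dₖ, aₖ₊₁ = ⌊(a₀+mₖ₊₁)/dₖ₊₁⌋:
  k=1: m=37, d=73, a=1
  k=2: m=36, d=2, a=36
  k=3: m=36, d=73, a=1
  k=4: m=37, d=1, a=74
d=1 and a=2a₀=74 at k=4, so the next step gives (m, d) = (37, 73) again — its k=1 value — and the period has length 4.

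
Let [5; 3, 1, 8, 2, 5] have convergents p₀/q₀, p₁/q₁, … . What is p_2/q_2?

21/4

Using pₖ = aₖpₖ₋₁ + pₖ₋₂, qₖ = aₖqₖ₋₁ + qₖ₋₂ (with p₋₁=1, p₋₂=0, q₋₁=0, q₋₂=1):
  k=0: a=5, p=5, q=1
  k=1: a=3, p=16, q=3
  k=2: a=1, p=21, q=4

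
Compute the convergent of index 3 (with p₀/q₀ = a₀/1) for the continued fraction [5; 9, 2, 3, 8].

337/66

Using pₖ = aₖpₖ₋₁ + pₖ₋₂, qₖ = aₖqₖ₋₁ + qₖ₋₂ (with p₋₁=1, p₋₂=0, q₋₁=0, q₋₂=1):
  k=0: a=5, p=5, q=1
  k=1: a=9, p=46, q=9
  k=2: a=2, p=97, q=19
  k=3: a=3, p=337, q=66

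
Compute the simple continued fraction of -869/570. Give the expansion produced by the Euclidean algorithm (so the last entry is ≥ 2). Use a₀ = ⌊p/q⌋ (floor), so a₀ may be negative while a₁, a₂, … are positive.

-869 = -2·570 + 271
570 = 2·271 + 28
271 = 9·28 + 19
28 = 1·19 + 9
19 = 2·9 + 1
9 = 9·1 + 0  (stop)
So -869/570 = [-2; 2, 9, 1, 2, 9].

[-2; 2, 9, 1, 2, 9]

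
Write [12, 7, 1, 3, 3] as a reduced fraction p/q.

Fold from the inside: start with 3/1.
  3 + 1/3 = 10/3
  1 + 3/10 = 13/10
  7 + 10/13 = 101/13
  12 + 13/101 = 1225/101

1225/101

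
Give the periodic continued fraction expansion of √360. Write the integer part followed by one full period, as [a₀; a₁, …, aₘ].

a₀ = ⌊√360⌋ = 18.

[18; 1, 36]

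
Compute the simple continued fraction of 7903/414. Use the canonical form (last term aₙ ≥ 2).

7903 = 19×414 + 37
414 = 11×37 + 7
37 = 5×7 + 2
7 = 3×2 + 1
2 = 2×1 + 0  (stop)
So 7903/414 = [19; 11, 5, 3, 2].

[19; 11, 5, 3, 2]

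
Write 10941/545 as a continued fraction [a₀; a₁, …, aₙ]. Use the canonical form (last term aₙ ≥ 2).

10941 = 20·545 + 41
545 = 13·41 + 12
41 = 3·12 + 5
12 = 2·5 + 2
5 = 2·2 + 1
2 = 2·1 + 0  (stop)
So 10941/545 = [20; 13, 3, 2, 2, 2].

[20; 13, 3, 2, 2, 2]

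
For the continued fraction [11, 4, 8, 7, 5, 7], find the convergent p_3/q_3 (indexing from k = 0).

2642/235

Using pₖ = aₖpₖ₋₁ + pₖ₋₂, qₖ = aₖqₖ₋₁ + qₖ₋₂ (with p₋₁=1, p₋₂=0, q₋₁=0, q₋₂=1):
  k=0: a=11, p=11, q=1
  k=1: a=4, p=45, q=4
  k=2: a=8, p=371, q=33
  k=3: a=7, p=2642, q=235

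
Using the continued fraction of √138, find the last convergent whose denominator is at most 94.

√138 = [11; 1, 2, 1, 22, …] (period length 4).
Convergents:
  p_0/q_0 = 11/1
  p_1/q_1 = 12/1
  p_2/q_2 = 35/3
  p_3/q_3 = 47/4
  p_4/q_4 = 1069/91
  p_5/q_5 = 1116/95
q_4 = 91 ≤ 94 < 95 = q_5, so the answer is 1069/91.

1069/91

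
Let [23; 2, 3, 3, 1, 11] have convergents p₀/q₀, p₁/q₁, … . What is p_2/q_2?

164/7

Using pₖ = aₖpₖ₋₁ + pₖ₋₂, qₖ = aₖqₖ₋₁ + qₖ₋₂ (with p₋₁=1, p₋₂=0, q₋₁=0, q₋₂=1):
  k=0: a=23, p=23, q=1
  k=1: a=2, p=47, q=2
  k=2: a=3, p=164, q=7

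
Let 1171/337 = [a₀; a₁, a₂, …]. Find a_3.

2

1171 = 3·337 + 160   →  a_0 = 3
337 = 2·160 + 17   →  a_1 = 2
160 = 9·17 + 7   →  a_2 = 9
17 = 2·7 + 3   →  a_3 = 2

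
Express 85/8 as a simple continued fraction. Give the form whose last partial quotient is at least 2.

85 = 10*8 + 5
8 = 1*5 + 3
5 = 1*3 + 2
3 = 1*2 + 1
2 = 2*1 + 0  (stop)
So 85/8 = [10; 1, 1, 1, 2].

[10; 1, 1, 1, 2]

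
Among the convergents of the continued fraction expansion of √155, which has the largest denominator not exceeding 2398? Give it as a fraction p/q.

√155 = [12; 2, 4, 2, 24, …] (period length 4).
Convergents:
  p_0/q_0 = 12/1
  p_1/q_1 = 25/2
  p_2/q_2 = 112/9
  p_3/q_3 = 249/20
  p_4/q_4 = 6088/489
  p_5/q_5 = 12425/998
  p_6/q_6 = 55788/4481
q_5 = 998 ≤ 2398 < 4481 = q_6, so the answer is 12425/998.

12425/998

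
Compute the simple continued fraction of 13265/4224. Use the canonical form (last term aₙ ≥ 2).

[3; 7, 8, 8, 9]

13265 = 3×4224 + 593
4224 = 7×593 + 73
593 = 8×73 + 9
73 = 8×9 + 1
9 = 9×1 + 0  (stop)
So 13265/4224 = [3; 7, 8, 8, 9].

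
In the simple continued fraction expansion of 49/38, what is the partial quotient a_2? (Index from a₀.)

2

49 = 1·38 + 11   →  a_0 = 1
38 = 3·11 + 5   →  a_1 = 3
11 = 2·5 + 1   →  a_2 = 2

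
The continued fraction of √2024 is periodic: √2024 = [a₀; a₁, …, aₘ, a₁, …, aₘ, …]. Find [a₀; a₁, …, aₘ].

[44; 1, 88]

a₀ = ⌊√2024⌋ = 44.
With m₀=0, d₀=1 and mₖ₊₁ = dₖaₖ − mₖ, dₖ₊₁ = (n − mₖ₊₁²)/dₖ, aₖ₊₁ = ⌊(a₀+mₖ₊₁)/dₖ₊₁⌋:
  k=1: m=44, d=88, a=1
  k=2: m=44, d=1, a=88
d=1 and a=2a₀=88 at k=2, so the next step gives (m, d) = (44, 88) again — its k=1 value — and the period has length 2.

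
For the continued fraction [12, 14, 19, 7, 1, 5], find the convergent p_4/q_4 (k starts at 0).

25953/2150

Using pₖ = aₖpₖ₋₁ + pₖ₋₂, qₖ = aₖqₖ₋₁ + qₖ₋₂ (with p₋₁=1, p₋₂=0, q₋₁=0, q₋₂=1):
  k=0: a=12, p=12, q=1
  k=1: a=14, p=169, q=14
  k=2: a=19, p=3223, q=267
  k=3: a=7, p=22730, q=1883
  k=4: a=1, p=25953, q=2150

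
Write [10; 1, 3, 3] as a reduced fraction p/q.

Fold from the inside: start with 3/1.
  3 + 1/3 = 10/3
  1 + 3/10 = 13/10
  10 + 10/13 = 140/13

140/13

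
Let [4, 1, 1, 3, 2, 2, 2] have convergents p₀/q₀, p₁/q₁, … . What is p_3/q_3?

32/7

Using pₖ = aₖpₖ₋₁ + pₖ₋₂, qₖ = aₖqₖ₋₁ + qₖ₋₂ (with p₋₁=1, p₋₂=0, q₋₁=0, q₋₂=1):
  k=0: a=4, p=4, q=1
  k=1: a=1, p=5, q=1
  k=2: a=1, p=9, q=2
  k=3: a=3, p=32, q=7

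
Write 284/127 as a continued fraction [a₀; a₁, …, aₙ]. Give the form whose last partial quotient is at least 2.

[2; 4, 4, 3, 2]

284 = 2*127 + 30
127 = 4*30 + 7
30 = 4*7 + 2
7 = 3*2 + 1
2 = 2*1 + 0  (stop)
So 284/127 = [2; 4, 4, 3, 2].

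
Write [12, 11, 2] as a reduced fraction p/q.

278/23

Using pₖ = aₖpₖ₋₁ + pₖ₋₂ and qₖ = aₖqₖ₋₁ + qₖ₋₂:
  k=0: a=12, p=12, q=1
  k=1: a=11, p=133, q=11
  k=2: a=2, p=278, q=23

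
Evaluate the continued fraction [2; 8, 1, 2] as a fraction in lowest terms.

Fold from the inside: start with 2/1.
  1 + 1/2 = 3/2
  8 + 2/3 = 26/3
  2 + 3/26 = 55/26

55/26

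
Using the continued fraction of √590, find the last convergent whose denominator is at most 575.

√590 = [24; 3, 2, 4, 2, 3, 48, …] (period length 6).
Convergents:
  p_0/q_0 = 24/1
  p_1/q_1 = 73/3
  p_2/q_2 = 170/7
  p_3/q_3 = 753/31
  p_4/q_4 = 1676/69
  p_5/q_5 = 5781/238
  p_6/q_6 = 279164/11493
q_5 = 238 ≤ 575 < 11493 = q_6, so the answer is 5781/238.

5781/238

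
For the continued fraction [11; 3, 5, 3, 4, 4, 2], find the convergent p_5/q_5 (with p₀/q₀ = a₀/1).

Using pₖ = aₖpₖ₋₁ + pₖ₋₂, qₖ = aₖqₖ₋₁ + qₖ₋₂ (with p₋₁=1, p₋₂=0, q₋₁=0, q₋₂=1):
  k=0: a=11, p=11, q=1
  k=1: a=3, p=34, q=3
  k=2: a=5, p=181, q=16
  k=3: a=3, p=577, q=51
  k=4: a=4, p=2489, q=220
  k=5: a=4, p=10533, q=931

10533/931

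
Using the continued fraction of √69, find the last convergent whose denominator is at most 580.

√69 = [8; 3, 3, 1, 4, 1, 3, 3, 16, …] (period length 8).
Convergents:
  p_0/q_0 = 8/1
  p_1/q_1 = 25/3
  p_2/q_2 = 83/10
  p_3/q_3 = 108/13
  p_4/q_4 = 515/62
  p_5/q_5 = 623/75
  p_6/q_6 = 2384/287
  p_7/q_7 = 7775/936
q_6 = 287 ≤ 580 < 936 = q_7, so the answer is 2384/287.

2384/287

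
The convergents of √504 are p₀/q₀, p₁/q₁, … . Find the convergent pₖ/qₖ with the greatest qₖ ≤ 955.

19958/889

√504 = [22; 2, 4, 2, 44, …] (period length 4).
Convergents:
  p_0/q_0 = 22/1
  p_1/q_1 = 45/2
  p_2/q_2 = 202/9
  p_3/q_3 = 449/20
  p_4/q_4 = 19958/889
  p_5/q_5 = 40365/1798
q_4 = 889 ≤ 955 < 1798 = q_5, so the answer is 19958/889.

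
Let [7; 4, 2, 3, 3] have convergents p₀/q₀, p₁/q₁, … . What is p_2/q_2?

65/9

Using pₖ = aₖpₖ₋₁ + pₖ₋₂, qₖ = aₖqₖ₋₁ + qₖ₋₂ (with p₋₁=1, p₋₂=0, q₋₁=0, q₋₂=1):
  k=0: a=7, p=7, q=1
  k=1: a=4, p=29, q=4
  k=2: a=2, p=65, q=9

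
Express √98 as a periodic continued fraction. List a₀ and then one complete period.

[9; 1, 8, 1, 18]

a₀ = ⌊√98⌋ = 9.
With m₀=0, d₀=1 and mₖ₊₁ = dₖaₖ − mₖ, dₖ₊₁ = (n − mₖ₊₁²)/dₖ, aₖ₊₁ = ⌊(a₀+mₖ₊₁)/dₖ₊₁⌋:
  k=1: m=9, d=17, a=1
  k=2: m=8, d=2, a=8
  k=3: m=8, d=17, a=1
  k=4: m=9, d=1, a=18
d=1 and a=2a₀=18 at k=4, so the next step gives (m, d) = (9, 17) again — its k=1 value — and the period has length 4.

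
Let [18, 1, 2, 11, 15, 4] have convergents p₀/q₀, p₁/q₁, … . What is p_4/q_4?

9581/513

Using pₖ = aₖpₖ₋₁ + pₖ₋₂, qₖ = aₖqₖ₋₁ + qₖ₋₂ (with p₋₁=1, p₋₂=0, q₋₁=0, q₋₂=1):
  k=0: a=18, p=18, q=1
  k=1: a=1, p=19, q=1
  k=2: a=2, p=56, q=3
  k=3: a=11, p=635, q=34
  k=4: a=15, p=9581, q=513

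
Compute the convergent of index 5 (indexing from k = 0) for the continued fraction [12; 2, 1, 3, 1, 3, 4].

Using pₖ = aₖpₖ₋₁ + pₖ₋₂, qₖ = aₖqₖ₋₁ + qₖ₋₂ (with p₋₁=1, p₋₂=0, q₋₁=0, q₋₂=1):
  k=0: a=12, p=12, q=1
  k=1: a=2, p=25, q=2
  k=2: a=1, p=37, q=3
  k=3: a=3, p=136, q=11
  k=4: a=1, p=173, q=14
  k=5: a=3, p=655, q=53

655/53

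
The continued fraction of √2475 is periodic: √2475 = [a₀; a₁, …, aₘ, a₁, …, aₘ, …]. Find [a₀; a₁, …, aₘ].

[49; 1, 2, 1, 98]

a₀ = ⌊√2475⌋ = 49.
With m₀=0, d₀=1 and mₖ₊₁ = dₖaₖ − mₖ, dₖ₊₁ = (n − mₖ₊₁²)/dₖ, aₖ₊₁ = ⌊(a₀+mₖ₊₁)/dₖ₊₁⌋:
  k=1: m=49, d=74, a=1
  k=2: m=25, d=25, a=2
  k=3: m=25, d=74, a=1
  k=4: m=49, d=1, a=98
d=1 and a=2a₀=98 at k=4, so the next step gives (m, d) = (49, 74) again — its k=1 value — and the period has length 4.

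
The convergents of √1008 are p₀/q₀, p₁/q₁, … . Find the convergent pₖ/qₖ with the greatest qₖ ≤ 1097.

32257/1016

√1008 = [31; 1, 2, 1, 62, …] (period length 4).
Convergents:
  p_0/q_0 = 31/1
  p_1/q_1 = 32/1
  p_2/q_2 = 95/3
  p_3/q_3 = 127/4
  p_4/q_4 = 7969/251
  p_5/q_5 = 8096/255
  p_6/q_6 = 24161/761
  p_7/q_7 = 32257/1016
  p_8/q_8 = 2024095/63753
q_7 = 1016 ≤ 1097 < 63753 = q_8, so the answer is 32257/1016.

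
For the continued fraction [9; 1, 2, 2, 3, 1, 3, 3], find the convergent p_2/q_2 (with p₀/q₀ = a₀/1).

29/3

Using pₖ = aₖpₖ₋₁ + pₖ₋₂, qₖ = aₖqₖ₋₁ + qₖ₋₂ (with p₋₁=1, p₋₂=0, q₋₁=0, q₋₂=1):
  k=0: a=9, p=9, q=1
  k=1: a=1, p=10, q=1
  k=2: a=2, p=29, q=3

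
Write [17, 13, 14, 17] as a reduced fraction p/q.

53347/3124

Fold from the inside: start with 17/1.
  14 + 1/17 = 239/17
  13 + 17/239 = 3124/239
  17 + 239/3124 = 53347/3124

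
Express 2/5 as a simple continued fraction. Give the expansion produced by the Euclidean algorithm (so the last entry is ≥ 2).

2 = 0×5 + 2
5 = 2×2 + 1
2 = 2×1 + 0  (stop)
So 2/5 = [0; 2, 2].

[0; 2, 2]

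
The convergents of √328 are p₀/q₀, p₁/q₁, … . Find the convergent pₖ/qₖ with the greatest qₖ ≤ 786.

5886/325

√328 = [18; 9, 36, …] (period length 2).
Convergents:
  p_0/q_0 = 18/1
  p_1/q_1 = 163/9
  p_2/q_2 = 5886/325
  p_3/q_3 = 53137/2934
q_2 = 325 ≤ 786 < 2934 = q_3, so the answer is 5886/325.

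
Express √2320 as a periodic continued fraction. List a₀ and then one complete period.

a₀ = ⌊√2320⌋ = 48.

[48; 6, 96]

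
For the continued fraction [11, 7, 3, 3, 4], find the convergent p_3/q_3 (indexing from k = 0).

813/73

Using pₖ = aₖpₖ₋₁ + pₖ₋₂, qₖ = aₖqₖ₋₁ + qₖ₋₂ (with p₋₁=1, p₋₂=0, q₋₁=0, q₋₂=1):
  k=0: a=11, p=11, q=1
  k=1: a=7, p=78, q=7
  k=2: a=3, p=245, q=22
  k=3: a=3, p=813, q=73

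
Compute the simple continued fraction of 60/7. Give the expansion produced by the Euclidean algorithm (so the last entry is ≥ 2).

[8; 1, 1, 3]

60 = 8·7 + 4
7 = 1·4 + 3
4 = 1·3 + 1
3 = 3·1 + 0  (stop)
So 60/7 = [8; 1, 1, 3].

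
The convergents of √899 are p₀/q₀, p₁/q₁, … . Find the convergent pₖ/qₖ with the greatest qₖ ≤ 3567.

√899 = [29; 1, 58, …] (period length 2).
Convergents:
  p_0/q_0 = 29/1
  p_1/q_1 = 30/1
  p_2/q_2 = 1769/59
  p_3/q_3 = 1799/60
  p_4/q_4 = 106111/3539
  p_5/q_5 = 107910/3599
q_4 = 3539 ≤ 3567 < 3599 = q_5, so the answer is 106111/3539.

106111/3539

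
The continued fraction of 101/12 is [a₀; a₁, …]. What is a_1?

101 = 8·12 + 5   →  a_0 = 8
12 = 2·5 + 2   →  a_1 = 2

2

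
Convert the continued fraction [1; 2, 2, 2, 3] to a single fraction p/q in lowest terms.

58/41

Using pₖ = aₖpₖ₋₁ + pₖ₋₂ and qₖ = aₖqₖ₋₁ + qₖ₋₂:
  k=0: a=1, p=1, q=1
  k=1: a=2, p=3, q=2
  k=2: a=2, p=7, q=5
  k=3: a=2, p=17, q=12
  k=4: a=3, p=58, q=41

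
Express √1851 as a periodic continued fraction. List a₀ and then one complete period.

[43; 43, 86]

a₀ = ⌊√1851⌋ = 43.
With m₀=0, d₀=1 and mₖ₊₁ = dₖaₖ − mₖ, dₖ₊₁ = (n − mₖ₊₁²)/dₖ, aₖ₊₁ = ⌊(a₀+mₖ₊₁)/dₖ₊₁⌋:
  k=1: m=43, d=2, a=43
  k=2: m=43, d=1, a=86
d=1 and a=2a₀=86 at k=2, so the next step gives (m, d) = (43, 2) again — its k=1 value — and the period has length 2.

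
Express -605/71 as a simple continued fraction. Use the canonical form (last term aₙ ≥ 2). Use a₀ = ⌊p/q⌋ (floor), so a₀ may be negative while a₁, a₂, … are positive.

[-9; 2, 11, 3]

-605 = -9×71 + 34
71 = 2×34 + 3
34 = 11×3 + 1
3 = 3×1 + 0  (stop)
So -605/71 = [-9; 2, 11, 3].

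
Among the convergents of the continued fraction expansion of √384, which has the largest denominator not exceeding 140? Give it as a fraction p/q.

√384 = [19; 1, 1, 2, 9, 2, 1, 1, 38, …] (period length 8).
Convergents:
  p_0/q_0 = 19/1
  p_1/q_1 = 20/1
  p_2/q_2 = 39/2
  p_3/q_3 = 98/5
  p_4/q_4 = 921/47
  p_5/q_5 = 1940/99
  p_6/q_6 = 2861/146
q_5 = 99 ≤ 140 < 146 = q_6, so the answer is 1940/99.

1940/99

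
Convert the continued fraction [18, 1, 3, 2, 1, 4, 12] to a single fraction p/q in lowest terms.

13984/745

Using pₖ = aₖpₖ₋₁ + pₖ₋₂ and qₖ = aₖqₖ₋₁ + qₖ₋₂:
  k=0: a=18, p=18, q=1
  k=1: a=1, p=19, q=1
  k=2: a=3, p=75, q=4
  k=3: a=2, p=169, q=9
  k=4: a=1, p=244, q=13
  k=5: a=4, p=1145, q=61
  k=6: a=12, p=13984, q=745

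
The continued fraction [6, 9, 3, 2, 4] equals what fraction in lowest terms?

Fold from the inside: start with 4/1.
  2 + 1/4 = 9/4
  3 + 4/9 = 31/9
  9 + 9/31 = 288/31
  6 + 31/288 = 1759/288

1759/288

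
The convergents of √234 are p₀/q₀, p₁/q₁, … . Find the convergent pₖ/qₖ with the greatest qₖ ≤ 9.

107/7

√234 = [15; 3, 2, 1, 2, 1, 2, 3, 30, …] (period length 8).
Convergents:
  p_0/q_0 = 15/1
  p_1/q_1 = 46/3
  p_2/q_2 = 107/7
  p_3/q_3 = 153/10
q_2 = 7 ≤ 9 < 10 = q_3, so the answer is 107/7.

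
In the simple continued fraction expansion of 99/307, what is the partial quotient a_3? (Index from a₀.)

1

99 = 0·307 + 99   →  a_0 = 0
307 = 3·99 + 10   →  a_1 = 3
99 = 9·10 + 9   →  a_2 = 9
10 = 1·9 + 1   →  a_3 = 1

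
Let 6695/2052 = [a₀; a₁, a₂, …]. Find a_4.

6695 = 3·2052 + 539   →  a_0 = 3
2052 = 3·539 + 435   →  a_1 = 3
539 = 1·435 + 104   →  a_2 = 1
435 = 4·104 + 19   →  a_3 = 4
104 = 5·19 + 9   →  a_4 = 5

5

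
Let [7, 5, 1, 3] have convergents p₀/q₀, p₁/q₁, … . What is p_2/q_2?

43/6

Using pₖ = aₖpₖ₋₁ + pₖ₋₂, qₖ = aₖqₖ₋₁ + qₖ₋₂ (with p₋₁=1, p₋₂=0, q₋₁=0, q₋₂=1):
  k=0: a=7, p=7, q=1
  k=1: a=5, p=36, q=5
  k=2: a=1, p=43, q=6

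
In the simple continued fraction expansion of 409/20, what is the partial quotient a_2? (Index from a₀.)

409 = 20·20 + 9   →  a_0 = 20
20 = 2·9 + 2   →  a_1 = 2
9 = 4·2 + 1   →  a_2 = 4

4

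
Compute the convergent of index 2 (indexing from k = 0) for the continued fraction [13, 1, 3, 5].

55/4

Using pₖ = aₖpₖ₋₁ + pₖ₋₂, qₖ = aₖqₖ₋₁ + qₖ₋₂ (with p₋₁=1, p₋₂=0, q₋₁=0, q₋₂=1):
  k=0: a=13, p=13, q=1
  k=1: a=1, p=14, q=1
  k=2: a=3, p=55, q=4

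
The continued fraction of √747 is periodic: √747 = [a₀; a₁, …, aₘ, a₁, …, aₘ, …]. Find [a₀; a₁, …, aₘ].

a₀ = ⌊√747⌋ = 27.
With m₀=0, d₀=1 and mₖ₊₁ = dₖaₖ − mₖ, dₖ₊₁ = (n − mₖ₊₁²)/dₖ, aₖ₊₁ = ⌊(a₀+mₖ₊₁)/dₖ₊₁⌋:
  k=1: m=27, d=18, a=3
  k=2: m=27, d=1, a=54
d=1 and a=2a₀=54 at k=2, so the next step gives (m, d) = (27, 18) again — its k=1 value — and the period has length 2.

[27; 3, 54]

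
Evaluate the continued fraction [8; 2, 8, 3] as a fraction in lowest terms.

Fold from the inside: start with 3/1.
  8 + 1/3 = 25/3
  2 + 3/25 = 53/25
  8 + 25/53 = 449/53

449/53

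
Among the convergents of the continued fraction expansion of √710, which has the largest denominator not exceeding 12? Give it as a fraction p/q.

√710 = [26; 1, 1, 1, 4, 1, 1, 1, 52, …] (period length 8).
Convergents:
  p_0/q_0 = 26/1
  p_1/q_1 = 27/1
  p_2/q_2 = 53/2
  p_3/q_3 = 80/3
  p_4/q_4 = 373/14
q_3 = 3 ≤ 12 < 14 = q_4, so the answer is 80/3.

80/3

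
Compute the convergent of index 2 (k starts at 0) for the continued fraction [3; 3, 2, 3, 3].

Using pₖ = aₖpₖ₋₁ + pₖ₋₂, qₖ = aₖqₖ₋₁ + qₖ₋₂ (with p₋₁=1, p₋₂=0, q₋₁=0, q₋₂=1):
  k=0: a=3, p=3, q=1
  k=1: a=3, p=10, q=3
  k=2: a=2, p=23, q=7

23/7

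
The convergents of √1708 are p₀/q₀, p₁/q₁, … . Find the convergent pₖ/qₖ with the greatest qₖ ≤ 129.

√1708 = [41; 3, 20, 3, 82, …] (period length 4).
Convergents:
  p_0/q_0 = 41/1
  p_1/q_1 = 124/3
  p_2/q_2 = 2521/61
  p_3/q_3 = 7687/186
q_2 = 61 ≤ 129 < 186 = q_3, so the answer is 2521/61.

2521/61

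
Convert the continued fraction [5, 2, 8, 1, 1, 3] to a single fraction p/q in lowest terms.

695/127

Fold from the inside: start with 3/1.
  1 + 1/3 = 4/3
  1 + 3/4 = 7/4
  8 + 4/7 = 60/7
  2 + 7/60 = 127/60
  5 + 60/127 = 695/127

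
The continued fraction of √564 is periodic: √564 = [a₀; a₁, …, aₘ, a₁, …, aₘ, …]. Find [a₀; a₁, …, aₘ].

[23; 1, 2, 1, 46]

a₀ = ⌊√564⌋ = 23.
With m₀=0, d₀=1 and mₖ₊₁ = dₖaₖ − mₖ, dₖ₊₁ = (n − mₖ₊₁²)/dₖ, aₖ₊₁ = ⌊(a₀+mₖ₊₁)/dₖ₊₁⌋:
  k=1: m=23, d=35, a=1
  k=2: m=12, d=12, a=2
  k=3: m=12, d=35, a=1
  k=4: m=23, d=1, a=46
d=1 and a=2a₀=46 at k=4, so the next step gives (m, d) = (23, 35) again — its k=1 value — and the period has length 4.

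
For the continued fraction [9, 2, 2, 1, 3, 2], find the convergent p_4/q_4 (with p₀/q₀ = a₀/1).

Using pₖ = aₖpₖ₋₁ + pₖ₋₂, qₖ = aₖqₖ₋₁ + qₖ₋₂ (with p₋₁=1, p₋₂=0, q₋₁=0, q₋₂=1):
  k=0: a=9, p=9, q=1
  k=1: a=2, p=19, q=2
  k=2: a=2, p=47, q=5
  k=3: a=1, p=66, q=7
  k=4: a=3, p=245, q=26

245/26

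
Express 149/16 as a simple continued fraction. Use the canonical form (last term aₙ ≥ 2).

[9; 3, 5]

149 = 9×16 + 5
16 = 3×5 + 1
5 = 5×1 + 0  (stop)
So 149/16 = [9; 3, 5].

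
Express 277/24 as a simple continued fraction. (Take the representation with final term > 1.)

[11; 1, 1, 5, 2]

277 = 11×24 + 13
24 = 1×13 + 11
13 = 1×11 + 2
11 = 5×2 + 1
2 = 2×1 + 0  (stop)
So 277/24 = [11; 1, 1, 5, 2].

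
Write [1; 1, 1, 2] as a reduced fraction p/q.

8/5

Using pₖ = aₖpₖ₋₁ + pₖ₋₂ and qₖ = aₖqₖ₋₁ + qₖ₋₂:
  k=0: a=1, p=1, q=1
  k=1: a=1, p=2, q=1
  k=2: a=1, p=3, q=2
  k=3: a=2, p=8, q=5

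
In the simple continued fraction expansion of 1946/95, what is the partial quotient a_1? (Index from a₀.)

2

1946 = 20·95 + 46   →  a_0 = 20
95 = 2·46 + 3   →  a_1 = 2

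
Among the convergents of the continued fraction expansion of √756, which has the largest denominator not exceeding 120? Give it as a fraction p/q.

√756 = [27; 2, 54, …] (period length 2).
Convergents:
  p_0/q_0 = 27/1
  p_1/q_1 = 55/2
  p_2/q_2 = 2997/109
  p_3/q_3 = 6049/220
q_2 = 109 ≤ 120 < 220 = q_3, so the answer is 2997/109.

2997/109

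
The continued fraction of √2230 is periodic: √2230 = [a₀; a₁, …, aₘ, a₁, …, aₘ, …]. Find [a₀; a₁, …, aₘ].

[47; 4, 2, 18, 2, 4, 94]

a₀ = ⌊√2230⌋ = 47.
With m₀=0, d₀=1 and mₖ₊₁ = dₖaₖ − mₖ, dₖ₊₁ = (n − mₖ₊₁²)/dₖ, aₖ₊₁ = ⌊(a₀+mₖ₊₁)/dₖ₊₁⌋:
  k=1: m=47, d=21, a=4
  k=2: m=37, d=41, a=2
  k=3: m=45, d=5, a=18
  k=4: m=45, d=41, a=2
  k=5: m=37, d=21, a=4
  k=6: m=47, d=1, a=94
d=1 and a=2a₀=94 at k=6, so the next step gives (m, d) = (47, 21) again — its k=1 value — and the period has length 6.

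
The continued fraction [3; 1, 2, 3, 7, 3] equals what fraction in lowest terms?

847/229

Using pₖ = aₖpₖ₋₁ + pₖ₋₂ and qₖ = aₖqₖ₋₁ + qₖ₋₂:
  k=0: a=3, p=3, q=1
  k=1: a=1, p=4, q=1
  k=2: a=2, p=11, q=3
  k=3: a=3, p=37, q=10
  k=4: a=7, p=270, q=73
  k=5: a=3, p=847, q=229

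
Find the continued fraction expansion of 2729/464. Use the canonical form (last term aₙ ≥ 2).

2729 = 5·464 + 409
464 = 1·409 + 55
409 = 7·55 + 24
55 = 2·24 + 7
24 = 3·7 + 3
7 = 2·3 + 1
3 = 3·1 + 0  (stop)
So 2729/464 = [5; 1, 7, 2, 3, 2, 3].

[5; 1, 7, 2, 3, 2, 3]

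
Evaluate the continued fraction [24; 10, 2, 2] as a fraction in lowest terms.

1253/52

Fold from the inside: start with 2/1.
  2 + 1/2 = 5/2
  10 + 2/5 = 52/5
  24 + 5/52 = 1253/52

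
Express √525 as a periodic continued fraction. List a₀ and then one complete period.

a₀ = ⌊√525⌋ = 22.
With m₀=0, d₀=1 and mₖ₊₁ = dₖaₖ − mₖ, dₖ₊₁ = (n − mₖ₊₁²)/dₖ, aₖ₊₁ = ⌊(a₀+mₖ₊₁)/dₖ₊₁⌋:
  k=1: m=22, d=41, a=1
  k=2: m=19, d=4, a=10
  k=3: m=21, d=21, a=2
  k=4: m=21, d=4, a=10
  k=5: m=19, d=41, a=1
  k=6: m=22, d=1, a=44
d=1 and a=2a₀=44 at k=6, so the next step gives (m, d) = (22, 41) again — its k=1 value — and the period has length 6.

[22; 1, 10, 2, 10, 1, 44]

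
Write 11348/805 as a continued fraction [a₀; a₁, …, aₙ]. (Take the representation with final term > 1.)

11348 = 14·805 + 78
805 = 10·78 + 25
78 = 3·25 + 3
25 = 8·3 + 1
3 = 3·1 + 0  (stop)
So 11348/805 = [14; 10, 3, 8, 3].

[14; 10, 3, 8, 3]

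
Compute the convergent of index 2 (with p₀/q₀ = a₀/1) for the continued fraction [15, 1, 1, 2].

31/2

Using pₖ = aₖpₖ₋₁ + pₖ₋₂, qₖ = aₖqₖ₋₁ + qₖ₋₂ (with p₋₁=1, p₋₂=0, q₋₁=0, q₋₂=1):
  k=0: a=15, p=15, q=1
  k=1: a=1, p=16, q=1
  k=2: a=1, p=31, q=2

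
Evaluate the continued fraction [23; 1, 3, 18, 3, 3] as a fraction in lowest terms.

17625/742

Using pₖ = aₖpₖ₋₁ + pₖ₋₂ and qₖ = aₖqₖ₋₁ + qₖ₋₂:
  k=0: a=23, p=23, q=1
  k=1: a=1, p=24, q=1
  k=2: a=3, p=95, q=4
  k=3: a=18, p=1734, q=73
  k=4: a=3, p=5297, q=223
  k=5: a=3, p=17625, q=742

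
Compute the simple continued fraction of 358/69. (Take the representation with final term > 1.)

358 = 5×69 + 13
69 = 5×13 + 4
13 = 3×4 + 1
4 = 4×1 + 0  (stop)
So 358/69 = [5; 5, 3, 4].

[5; 5, 3, 4]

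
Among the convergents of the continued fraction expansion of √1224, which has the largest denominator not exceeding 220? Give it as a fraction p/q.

2449/70

√1224 = [34; 1, 68, …] (period length 2).
Convergents:
  p_0/q_0 = 34/1
  p_1/q_1 = 35/1
  p_2/q_2 = 2414/69
  p_3/q_3 = 2449/70
  p_4/q_4 = 168946/4829
q_3 = 70 ≤ 220 < 4829 = q_4, so the answer is 2449/70.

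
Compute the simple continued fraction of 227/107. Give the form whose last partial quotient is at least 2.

[2; 8, 4, 3]

227 = 2·107 + 13
107 = 8·13 + 3
13 = 4·3 + 1
3 = 3·1 + 0  (stop)
So 227/107 = [2; 8, 4, 3].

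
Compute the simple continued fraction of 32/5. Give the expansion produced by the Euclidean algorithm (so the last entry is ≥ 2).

32 = 6×5 + 2
5 = 2×2 + 1
2 = 2×1 + 0  (stop)
So 32/5 = [6; 2, 2].

[6; 2, 2]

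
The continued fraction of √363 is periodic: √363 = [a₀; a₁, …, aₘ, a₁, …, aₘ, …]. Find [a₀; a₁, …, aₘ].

[19; 19, 38]

a₀ = ⌊√363⌋ = 19.
With m₀=0, d₀=1 and mₖ₊₁ = dₖaₖ − mₖ, dₖ₊₁ = (n − mₖ₊₁²)/dₖ, aₖ₊₁ = ⌊(a₀+mₖ₊₁)/dₖ₊₁⌋:
  k=1: m=19, d=2, a=19
  k=2: m=19, d=1, a=38
d=1 and a=2a₀=38 at k=2, so the next step gives (m, d) = (19, 2) again — its k=1 value — and the period has length 2.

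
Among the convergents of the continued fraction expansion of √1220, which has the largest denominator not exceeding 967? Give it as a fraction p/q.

33706/965

√1220 = [34; 1, 12, 1, 68, …] (period length 4).
Convergents:
  p_0/q_0 = 34/1
  p_1/q_1 = 35/1
  p_2/q_2 = 454/13
  p_3/q_3 = 489/14
  p_4/q_4 = 33706/965
  p_5/q_5 = 34195/979
q_4 = 965 ≤ 967 < 979 = q_5, so the answer is 33706/965.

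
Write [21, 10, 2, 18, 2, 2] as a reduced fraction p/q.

Fold from the inside: start with 2/1.
  2 + 1/2 = 5/2
  18 + 2/5 = 92/5
  2 + 5/92 = 189/92
  10 + 92/189 = 1982/189
  21 + 189/1982 = 41811/1982

41811/1982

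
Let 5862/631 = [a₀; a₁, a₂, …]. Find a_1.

5862 = 9·631 + 183   →  a_0 = 9
631 = 3·183 + 82   →  a_1 = 3

3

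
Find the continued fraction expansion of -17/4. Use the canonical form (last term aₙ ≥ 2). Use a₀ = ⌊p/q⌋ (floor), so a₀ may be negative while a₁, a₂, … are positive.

[-5; 1, 3]

-17 = -5·4 + 3
4 = 1·3 + 1
3 = 3·1 + 0  (stop)
So -17/4 = [-5; 1, 3].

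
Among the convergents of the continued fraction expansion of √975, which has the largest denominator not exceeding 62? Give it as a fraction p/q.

1249/40

√975 = [31; 4, 2, 4, 62, …] (period length 4).
Convergents:
  p_0/q_0 = 31/1
  p_1/q_1 = 125/4
  p_2/q_2 = 281/9
  p_3/q_3 = 1249/40
  p_4/q_4 = 77719/2489
q_3 = 40 ≤ 62 < 2489 = q_4, so the answer is 1249/40.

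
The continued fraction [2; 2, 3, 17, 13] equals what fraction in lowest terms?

Using pₖ = aₖpₖ₋₁ + pₖ₋₂ and qₖ = aₖqₖ₋₁ + qₖ₋₂:
  k=0: a=2, p=2, q=1
  k=1: a=2, p=5, q=2
  k=2: a=3, p=17, q=7
  k=3: a=17, p=294, q=121
  k=4: a=13, p=3839, q=1580

3839/1580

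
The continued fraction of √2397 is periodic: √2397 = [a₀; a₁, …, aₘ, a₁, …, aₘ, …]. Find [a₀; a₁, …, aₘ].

[48; 1, 23, 2, 23, 1, 96]

a₀ = ⌊√2397⌋ = 48.
With m₀=0, d₀=1 and mₖ₊₁ = dₖaₖ − mₖ, dₖ₊₁ = (n − mₖ₊₁²)/dₖ, aₖ₊₁ = ⌊(a₀+mₖ₊₁)/dₖ₊₁⌋:
  k=1: m=48, d=93, a=1
  k=2: m=45, d=4, a=23
  k=3: m=47, d=47, a=2
  k=4: m=47, d=4, a=23
  k=5: m=45, d=93, a=1
  k=6: m=48, d=1, a=96
d=1 and a=2a₀=96 at k=6, so the next step gives (m, d) = (48, 93) again — its k=1 value — and the period has length 6.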